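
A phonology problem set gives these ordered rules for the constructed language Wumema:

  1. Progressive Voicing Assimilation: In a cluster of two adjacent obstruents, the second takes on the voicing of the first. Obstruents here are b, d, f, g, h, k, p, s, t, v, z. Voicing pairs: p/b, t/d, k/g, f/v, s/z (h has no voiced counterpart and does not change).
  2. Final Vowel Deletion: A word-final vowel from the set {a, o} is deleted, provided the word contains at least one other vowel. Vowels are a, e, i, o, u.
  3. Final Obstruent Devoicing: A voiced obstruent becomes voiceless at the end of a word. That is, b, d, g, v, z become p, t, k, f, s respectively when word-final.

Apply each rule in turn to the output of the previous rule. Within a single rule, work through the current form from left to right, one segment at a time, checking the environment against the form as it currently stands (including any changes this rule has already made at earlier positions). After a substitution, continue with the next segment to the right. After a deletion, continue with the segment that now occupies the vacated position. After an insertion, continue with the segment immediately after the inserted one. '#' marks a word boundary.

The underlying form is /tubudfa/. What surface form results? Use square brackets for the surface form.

1 Progressive Voicing Assimilation: [tubudfa] → [tubudva]
2 Final Vowel Deletion: [tubudva] → [tubudv]
3 Final Obstruent Devoicing: [tubudv] → [tubudf]

[tubudf]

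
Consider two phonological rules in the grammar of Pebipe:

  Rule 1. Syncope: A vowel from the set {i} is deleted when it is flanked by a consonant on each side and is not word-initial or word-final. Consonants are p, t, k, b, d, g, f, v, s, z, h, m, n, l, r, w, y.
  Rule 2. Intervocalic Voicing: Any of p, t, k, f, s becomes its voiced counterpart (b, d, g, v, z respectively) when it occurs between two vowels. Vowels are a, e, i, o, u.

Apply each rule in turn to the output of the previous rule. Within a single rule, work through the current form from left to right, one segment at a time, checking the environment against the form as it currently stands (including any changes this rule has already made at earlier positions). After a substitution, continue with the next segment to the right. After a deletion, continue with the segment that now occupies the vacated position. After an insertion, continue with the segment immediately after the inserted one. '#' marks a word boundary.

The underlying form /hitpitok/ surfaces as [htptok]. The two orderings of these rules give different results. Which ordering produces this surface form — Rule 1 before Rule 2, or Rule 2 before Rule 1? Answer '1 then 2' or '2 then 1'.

1 then 2

Order 1 then 2:
  1 Syncope: [hitpitok] → [htptok]
  2 Intervocalic Voicing: no change — [htptok]
  result: [htptok]
Order 2 then 1:
  2 Intervocalic Voicing: [hitpitok] → [hitpidok]
  1 Syncope: [hitpidok] → [htpdok]
  result: [htpdok]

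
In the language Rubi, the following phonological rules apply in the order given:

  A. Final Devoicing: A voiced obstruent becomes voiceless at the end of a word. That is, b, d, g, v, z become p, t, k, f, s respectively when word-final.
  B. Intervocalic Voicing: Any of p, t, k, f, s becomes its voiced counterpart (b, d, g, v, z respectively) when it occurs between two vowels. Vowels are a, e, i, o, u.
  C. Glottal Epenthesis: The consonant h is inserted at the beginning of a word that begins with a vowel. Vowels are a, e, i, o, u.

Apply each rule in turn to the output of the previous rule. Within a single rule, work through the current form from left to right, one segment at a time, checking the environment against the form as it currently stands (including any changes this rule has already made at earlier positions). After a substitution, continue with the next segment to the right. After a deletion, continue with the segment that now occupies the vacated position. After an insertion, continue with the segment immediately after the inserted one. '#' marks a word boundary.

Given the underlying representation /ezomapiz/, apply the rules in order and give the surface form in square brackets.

A Final Devoicing: [ezomapiz] → [ezomapis]
B Intervocalic Voicing: [ezomapis] → [ezomabis]
C Glottal Epenthesis: [ezomabis] → [hezomabis]

[hezomabis]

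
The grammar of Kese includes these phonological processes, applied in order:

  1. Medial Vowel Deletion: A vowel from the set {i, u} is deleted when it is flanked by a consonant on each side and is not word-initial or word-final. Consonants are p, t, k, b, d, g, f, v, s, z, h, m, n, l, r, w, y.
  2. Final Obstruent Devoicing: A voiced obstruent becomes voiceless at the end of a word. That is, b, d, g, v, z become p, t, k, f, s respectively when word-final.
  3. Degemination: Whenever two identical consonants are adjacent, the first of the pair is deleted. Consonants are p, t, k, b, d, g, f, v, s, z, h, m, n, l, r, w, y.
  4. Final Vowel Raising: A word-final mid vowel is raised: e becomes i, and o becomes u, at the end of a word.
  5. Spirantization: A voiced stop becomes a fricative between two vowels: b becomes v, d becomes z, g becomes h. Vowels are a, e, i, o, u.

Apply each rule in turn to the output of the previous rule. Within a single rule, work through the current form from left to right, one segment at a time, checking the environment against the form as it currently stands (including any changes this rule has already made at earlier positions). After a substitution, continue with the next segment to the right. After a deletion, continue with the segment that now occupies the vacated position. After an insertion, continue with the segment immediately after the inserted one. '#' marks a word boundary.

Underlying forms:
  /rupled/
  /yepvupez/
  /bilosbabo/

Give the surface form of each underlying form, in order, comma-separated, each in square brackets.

/rupled/:
  1 Medial Vowel Deletion: [rupled] → [rpled]
  2 Final Obstruent Devoicing: [rpled] → [rplet]
  3 Degemination: no change — [rplet]
  4 Final Vowel Raising: no change — [rplet]
  5 Spirantization: no change — [rplet]
/yepvupez/:
  1 Medial Vowel Deletion: [yepvupez] → [yepvpez]
  2 Final Obstruent Devoicing: [yepvpez] → [yepvpes]
  3 Degemination: no change — [yepvpes]
  4 Final Vowel Raising: no change — [yepvpes]
  5 Spirantization: no change — [yepvpes]
/bilosbabo/:
  1 Medial Vowel Deletion: [bilosbabo] → [blosbabo]
  2 Final Obstruent Devoicing: no change — [blosbabo]
  3 Degemination: no change — [blosbabo]
  4 Final Vowel Raising: [blosbabo] → [blosbabu]
  5 Spirantization: [blosbabu] → [blosbavu]

[rplet], [yepvpes], [blosbavu]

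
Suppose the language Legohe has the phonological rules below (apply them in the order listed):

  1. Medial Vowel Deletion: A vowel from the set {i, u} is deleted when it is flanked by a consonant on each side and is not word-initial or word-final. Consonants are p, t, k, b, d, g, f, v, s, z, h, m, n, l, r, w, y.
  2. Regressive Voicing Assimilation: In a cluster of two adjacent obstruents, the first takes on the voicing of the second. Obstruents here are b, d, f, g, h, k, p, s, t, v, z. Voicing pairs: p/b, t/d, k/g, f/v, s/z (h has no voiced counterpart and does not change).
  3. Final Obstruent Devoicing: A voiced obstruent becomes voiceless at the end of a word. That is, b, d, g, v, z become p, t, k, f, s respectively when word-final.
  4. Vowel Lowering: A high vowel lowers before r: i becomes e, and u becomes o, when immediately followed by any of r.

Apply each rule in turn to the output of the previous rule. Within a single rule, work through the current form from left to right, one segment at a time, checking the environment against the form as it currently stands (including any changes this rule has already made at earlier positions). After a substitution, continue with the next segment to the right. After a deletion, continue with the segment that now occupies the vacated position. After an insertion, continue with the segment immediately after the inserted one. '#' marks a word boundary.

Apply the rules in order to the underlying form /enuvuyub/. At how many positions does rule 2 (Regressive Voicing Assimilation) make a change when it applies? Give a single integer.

1 Medial Vowel Deletion: [enuvuyub] → [envyb]
2 Regressive Voicing Assimilation: no change — [envyb]
3 Final Obstruent Devoicing: [envyb] → [envyp]
4 Vowel Lowering: no change — [envyp]
Rule 2 changed 0 position(s).

0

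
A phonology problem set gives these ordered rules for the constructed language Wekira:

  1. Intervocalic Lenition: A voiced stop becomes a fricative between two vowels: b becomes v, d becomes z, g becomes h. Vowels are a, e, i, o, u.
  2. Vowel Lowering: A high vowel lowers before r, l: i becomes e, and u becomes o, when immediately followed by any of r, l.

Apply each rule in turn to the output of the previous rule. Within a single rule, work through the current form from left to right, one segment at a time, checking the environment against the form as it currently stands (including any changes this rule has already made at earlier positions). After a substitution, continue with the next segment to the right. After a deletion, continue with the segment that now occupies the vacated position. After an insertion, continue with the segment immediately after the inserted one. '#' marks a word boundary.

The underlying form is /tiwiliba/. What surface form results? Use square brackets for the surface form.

[tiweliva]

1 Intervocalic Lenition: [tiwiliba] → [tiwiliva]
2 Vowel Lowering: [tiwiliva] → [tiweliva]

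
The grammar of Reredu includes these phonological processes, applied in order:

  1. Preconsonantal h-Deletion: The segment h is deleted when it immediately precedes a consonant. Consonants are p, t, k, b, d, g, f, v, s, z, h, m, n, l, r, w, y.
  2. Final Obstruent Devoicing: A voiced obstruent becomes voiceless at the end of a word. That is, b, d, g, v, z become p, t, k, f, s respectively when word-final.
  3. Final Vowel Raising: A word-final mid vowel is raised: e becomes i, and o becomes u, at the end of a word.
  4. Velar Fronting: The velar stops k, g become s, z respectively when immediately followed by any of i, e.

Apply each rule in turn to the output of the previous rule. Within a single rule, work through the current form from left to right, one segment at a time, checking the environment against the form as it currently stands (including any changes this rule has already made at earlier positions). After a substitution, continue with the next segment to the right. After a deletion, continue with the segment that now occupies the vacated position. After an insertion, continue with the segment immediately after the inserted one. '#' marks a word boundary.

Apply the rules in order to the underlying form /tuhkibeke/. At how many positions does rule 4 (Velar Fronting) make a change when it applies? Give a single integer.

2

1 Preconsonantal h-Deletion: [tuhkibeke] → [tukibeke]
2 Final Obstruent Devoicing: no change — [tukibeke]
3 Final Vowel Raising: [tukibeke] → [tukibeki]
4 Velar Fronting: [tukibeki] → [tusibesi]
Rule 4 changed 2 position(s).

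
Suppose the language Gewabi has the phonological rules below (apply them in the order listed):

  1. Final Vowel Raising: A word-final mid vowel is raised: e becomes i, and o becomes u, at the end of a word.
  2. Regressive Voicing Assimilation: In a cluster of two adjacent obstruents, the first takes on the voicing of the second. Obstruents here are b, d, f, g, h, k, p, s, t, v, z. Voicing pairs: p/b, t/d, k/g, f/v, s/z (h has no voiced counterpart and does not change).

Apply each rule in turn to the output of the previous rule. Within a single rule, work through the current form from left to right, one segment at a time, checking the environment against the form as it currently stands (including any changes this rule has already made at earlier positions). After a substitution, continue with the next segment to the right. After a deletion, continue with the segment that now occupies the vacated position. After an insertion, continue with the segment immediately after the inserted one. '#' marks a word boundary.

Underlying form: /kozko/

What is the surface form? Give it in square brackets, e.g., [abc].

[kosku]

1 Final Vowel Raising: [kozko] → [kozku]
2 Regressive Voicing Assimilation: [kozku] → [kosku]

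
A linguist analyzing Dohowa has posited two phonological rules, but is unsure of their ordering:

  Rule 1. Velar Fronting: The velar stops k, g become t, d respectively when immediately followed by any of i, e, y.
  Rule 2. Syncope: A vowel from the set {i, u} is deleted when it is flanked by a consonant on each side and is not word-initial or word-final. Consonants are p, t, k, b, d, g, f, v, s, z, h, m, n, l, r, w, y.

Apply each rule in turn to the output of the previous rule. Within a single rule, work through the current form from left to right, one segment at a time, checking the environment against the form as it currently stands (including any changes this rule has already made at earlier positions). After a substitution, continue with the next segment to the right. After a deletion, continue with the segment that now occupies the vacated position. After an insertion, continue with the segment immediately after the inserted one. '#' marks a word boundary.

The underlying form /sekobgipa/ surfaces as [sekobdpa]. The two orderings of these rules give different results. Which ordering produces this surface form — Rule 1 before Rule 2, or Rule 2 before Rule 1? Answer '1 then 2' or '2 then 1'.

1 then 2

Order 1 then 2:
  1 Velar Fronting: [sekobgipa] → [sekobdipa]
  2 Syncope: [sekobdipa] → [sekobdpa]
  result: [sekobdpa]
Order 2 then 1:
  2 Syncope: [sekobgipa] → [sekobgpa]
  1 Velar Fronting: no change — [sekobgpa]
  result: [sekobgpa]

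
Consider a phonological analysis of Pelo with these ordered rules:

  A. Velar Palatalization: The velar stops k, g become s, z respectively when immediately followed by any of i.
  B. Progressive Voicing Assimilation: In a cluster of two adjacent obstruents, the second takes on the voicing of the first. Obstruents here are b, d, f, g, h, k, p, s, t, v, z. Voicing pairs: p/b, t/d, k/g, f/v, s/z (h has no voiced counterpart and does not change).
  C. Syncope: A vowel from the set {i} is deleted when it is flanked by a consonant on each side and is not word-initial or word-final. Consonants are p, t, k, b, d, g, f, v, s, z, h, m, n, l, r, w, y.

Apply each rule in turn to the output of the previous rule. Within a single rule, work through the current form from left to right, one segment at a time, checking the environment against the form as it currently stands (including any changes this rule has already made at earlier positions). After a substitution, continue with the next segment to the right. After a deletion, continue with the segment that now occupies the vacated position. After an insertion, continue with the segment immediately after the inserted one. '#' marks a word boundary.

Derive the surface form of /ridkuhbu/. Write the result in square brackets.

A Velar Palatalization: no change — [ridkuhbu]
B Progressive Voicing Assimilation: [ridkuhbu] → [ridguhpu]
C Syncope: [ridguhpu] → [rdguhpu]

[rdguhpu]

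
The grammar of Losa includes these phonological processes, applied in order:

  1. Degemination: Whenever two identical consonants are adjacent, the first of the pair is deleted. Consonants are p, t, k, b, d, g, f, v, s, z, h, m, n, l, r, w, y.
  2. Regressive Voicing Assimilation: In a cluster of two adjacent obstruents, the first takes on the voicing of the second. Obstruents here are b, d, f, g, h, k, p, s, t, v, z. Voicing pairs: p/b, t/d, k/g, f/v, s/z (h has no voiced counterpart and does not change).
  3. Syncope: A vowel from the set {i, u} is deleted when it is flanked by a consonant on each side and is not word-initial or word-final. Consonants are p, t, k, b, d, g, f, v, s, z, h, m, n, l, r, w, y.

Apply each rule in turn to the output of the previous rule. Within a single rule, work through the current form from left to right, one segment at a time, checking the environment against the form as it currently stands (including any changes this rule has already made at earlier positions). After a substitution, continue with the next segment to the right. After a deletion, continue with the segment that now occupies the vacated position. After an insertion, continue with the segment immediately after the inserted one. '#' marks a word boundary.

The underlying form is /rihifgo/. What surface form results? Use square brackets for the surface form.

[rhvgo]

1 Degemination: no change — [rihifgo]
2 Regressive Voicing Assimilation: [rihifgo] → [rihivgo]
3 Syncope: [rihivgo] → [rhvgo]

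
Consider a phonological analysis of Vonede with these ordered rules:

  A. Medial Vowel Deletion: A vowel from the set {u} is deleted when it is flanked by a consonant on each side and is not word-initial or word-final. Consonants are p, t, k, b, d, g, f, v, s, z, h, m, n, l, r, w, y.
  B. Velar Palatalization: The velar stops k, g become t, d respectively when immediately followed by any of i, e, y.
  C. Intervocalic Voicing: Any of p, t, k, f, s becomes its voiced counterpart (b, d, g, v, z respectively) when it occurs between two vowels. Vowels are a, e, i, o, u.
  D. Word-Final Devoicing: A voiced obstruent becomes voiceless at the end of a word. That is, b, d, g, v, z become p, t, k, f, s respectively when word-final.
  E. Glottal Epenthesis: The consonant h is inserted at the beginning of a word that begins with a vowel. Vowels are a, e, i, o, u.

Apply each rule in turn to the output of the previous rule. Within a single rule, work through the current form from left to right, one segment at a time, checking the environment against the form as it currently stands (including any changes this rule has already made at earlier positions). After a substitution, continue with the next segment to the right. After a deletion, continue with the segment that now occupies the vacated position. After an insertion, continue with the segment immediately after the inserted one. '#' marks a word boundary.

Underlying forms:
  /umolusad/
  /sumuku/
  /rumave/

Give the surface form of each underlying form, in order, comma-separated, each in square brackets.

/umolusad/:
  A Medial Vowel Deletion: [umolusad] → [umolsad]
  B Velar Palatalization: no change — [umolsad]
  C Intervocalic Voicing: no change — [umolsad]
  D Word-Final Devoicing: [umolsad] → [umolsat]
  E Glottal Epenthesis: [umolsat] → [humolsat]
/sumuku/:
  A Medial Vowel Deletion: [sumuku] → [smku]
  B Velar Palatalization: no change — [smku]
  C Intervocalic Voicing: no change — [smku]
  D Word-Final Devoicing: no change — [smku]
  E Glottal Epenthesis: no change — [smku]
/rumave/:
  A Medial Vowel Deletion: [rumave] → [rmave]
  B Velar Palatalization: no change — [rmave]
  C Intervocalic Voicing: no change — [rmave]
  D Word-Final Devoicing: no change — [rmave]
  E Glottal Epenthesis: no change — [rmave]

[humolsat], [smku], [rmave]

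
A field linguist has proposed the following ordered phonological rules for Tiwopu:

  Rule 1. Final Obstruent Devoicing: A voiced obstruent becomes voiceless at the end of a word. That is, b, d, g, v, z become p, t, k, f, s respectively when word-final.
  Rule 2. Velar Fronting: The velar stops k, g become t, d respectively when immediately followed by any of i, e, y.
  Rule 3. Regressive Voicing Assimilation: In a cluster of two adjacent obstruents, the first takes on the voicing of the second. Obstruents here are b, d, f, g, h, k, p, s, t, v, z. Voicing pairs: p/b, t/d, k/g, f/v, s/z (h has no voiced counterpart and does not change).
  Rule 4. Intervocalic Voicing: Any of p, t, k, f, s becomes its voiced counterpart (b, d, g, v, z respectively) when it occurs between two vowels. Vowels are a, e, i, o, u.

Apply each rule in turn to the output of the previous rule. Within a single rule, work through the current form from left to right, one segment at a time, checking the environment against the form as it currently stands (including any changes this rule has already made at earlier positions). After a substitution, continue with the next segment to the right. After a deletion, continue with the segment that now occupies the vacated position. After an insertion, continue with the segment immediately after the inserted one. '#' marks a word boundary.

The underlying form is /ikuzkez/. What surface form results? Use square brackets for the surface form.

Rule 1 Final Obstruent Devoicing: [ikuzkez] → [ikuzkes]
Rule 2 Velar Fronting: [ikuzkes] → [ikuztes]
Rule 3 Regressive Voicing Assimilation: [ikuztes] → [ikustes]
Rule 4 Intervocalic Voicing: [ikustes] → [igustes]

[igustes]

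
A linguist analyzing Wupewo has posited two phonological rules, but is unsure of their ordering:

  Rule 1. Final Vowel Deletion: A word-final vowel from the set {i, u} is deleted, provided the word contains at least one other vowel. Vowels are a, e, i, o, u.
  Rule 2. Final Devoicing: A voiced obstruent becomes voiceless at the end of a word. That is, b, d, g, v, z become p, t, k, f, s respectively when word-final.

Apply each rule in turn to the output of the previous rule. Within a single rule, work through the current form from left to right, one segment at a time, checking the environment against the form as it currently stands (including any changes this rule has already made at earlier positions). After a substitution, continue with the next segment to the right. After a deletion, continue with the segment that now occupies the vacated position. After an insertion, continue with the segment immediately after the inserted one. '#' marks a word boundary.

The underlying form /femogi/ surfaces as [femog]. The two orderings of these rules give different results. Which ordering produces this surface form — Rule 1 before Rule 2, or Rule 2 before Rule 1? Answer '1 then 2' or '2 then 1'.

Order 1 then 2:
  1 Final Vowel Deletion: [femogi] → [femog]
  2 Final Devoicing: [femog] → [femok]
  result: [femok]
Order 2 then 1:
  2 Final Devoicing: no change — [femogi]
  1 Final Vowel Deletion: [femogi] → [femog]
  result: [femog]

2 then 1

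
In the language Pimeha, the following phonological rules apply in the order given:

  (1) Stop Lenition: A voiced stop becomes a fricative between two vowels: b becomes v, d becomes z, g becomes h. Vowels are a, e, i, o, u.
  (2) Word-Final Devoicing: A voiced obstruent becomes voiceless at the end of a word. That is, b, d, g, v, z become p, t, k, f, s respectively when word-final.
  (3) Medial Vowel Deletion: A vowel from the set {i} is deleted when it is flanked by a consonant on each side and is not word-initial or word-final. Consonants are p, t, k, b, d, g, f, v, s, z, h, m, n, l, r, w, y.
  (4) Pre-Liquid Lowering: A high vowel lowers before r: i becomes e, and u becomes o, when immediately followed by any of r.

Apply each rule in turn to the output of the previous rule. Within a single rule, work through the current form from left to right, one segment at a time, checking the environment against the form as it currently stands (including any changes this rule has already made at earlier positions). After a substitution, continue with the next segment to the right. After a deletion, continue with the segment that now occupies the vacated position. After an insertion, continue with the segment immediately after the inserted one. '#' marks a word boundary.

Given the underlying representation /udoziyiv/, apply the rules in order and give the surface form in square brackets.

(1) Stop Lenition: [udoziyiv] → [uzoziyiv]
(2) Word-Final Devoicing: [uzoziyiv] → [uzoziyif]
(3) Medial Vowel Deletion: [uzoziyif] → [uzozyf]
(4) Pre-Liquid Lowering: no change — [uzozyf]

[uzozyf]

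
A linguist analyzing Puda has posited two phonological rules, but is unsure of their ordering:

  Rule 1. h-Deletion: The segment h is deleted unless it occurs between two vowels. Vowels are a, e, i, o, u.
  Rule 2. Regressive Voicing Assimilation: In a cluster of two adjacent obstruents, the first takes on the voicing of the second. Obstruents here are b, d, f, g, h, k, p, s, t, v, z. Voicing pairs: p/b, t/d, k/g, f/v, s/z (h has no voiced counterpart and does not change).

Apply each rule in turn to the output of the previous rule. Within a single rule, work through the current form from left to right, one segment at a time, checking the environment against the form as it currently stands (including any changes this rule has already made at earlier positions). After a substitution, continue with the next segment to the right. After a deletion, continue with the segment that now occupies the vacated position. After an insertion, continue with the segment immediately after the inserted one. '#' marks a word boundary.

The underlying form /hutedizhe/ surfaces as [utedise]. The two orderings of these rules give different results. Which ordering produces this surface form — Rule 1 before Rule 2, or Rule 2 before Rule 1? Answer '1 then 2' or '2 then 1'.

2 then 1

Order 1 then 2:
  1 h-Deletion: [hutedizhe] → [utedize]
  2 Regressive Voicing Assimilation: no change — [utedize]
  result: [utedize]
Order 2 then 1:
  2 Regressive Voicing Assimilation: [hutedizhe] → [hutedishe]
  1 h-Deletion: [hutedishe] → [utedise]
  result: [utedise]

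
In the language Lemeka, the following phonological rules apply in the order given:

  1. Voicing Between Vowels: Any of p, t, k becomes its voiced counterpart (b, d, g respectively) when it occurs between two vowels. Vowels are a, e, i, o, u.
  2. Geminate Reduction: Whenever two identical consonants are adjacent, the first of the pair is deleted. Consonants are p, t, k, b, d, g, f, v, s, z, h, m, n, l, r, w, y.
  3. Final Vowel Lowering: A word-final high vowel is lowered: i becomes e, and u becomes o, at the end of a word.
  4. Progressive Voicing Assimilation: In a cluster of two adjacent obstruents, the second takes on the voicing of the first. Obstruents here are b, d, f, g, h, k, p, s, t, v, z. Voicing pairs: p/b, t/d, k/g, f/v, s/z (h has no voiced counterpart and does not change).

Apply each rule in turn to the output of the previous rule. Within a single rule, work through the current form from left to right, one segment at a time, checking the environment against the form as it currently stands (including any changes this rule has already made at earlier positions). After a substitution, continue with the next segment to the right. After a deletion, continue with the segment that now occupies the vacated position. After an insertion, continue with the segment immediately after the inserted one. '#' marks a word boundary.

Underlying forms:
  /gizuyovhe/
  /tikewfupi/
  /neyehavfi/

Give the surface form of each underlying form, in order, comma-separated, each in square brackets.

/gizuyovhe/:
  1 Voicing Between Vowels: no change — [gizuyovhe]
  2 Geminate Reduction: no change — [gizuyovhe]
  3 Final Vowel Lowering: no change — [gizuyovhe]
  4 Progressive Voicing Assimilation: no change — [gizuyovhe]
/tikewfupi/:
  1 Voicing Between Vowels: [tikewfupi] → [tigewfubi]
  2 Geminate Reduction: no change — [tigewfubi]
  3 Final Vowel Lowering: [tigewfubi] → [tigewfube]
  4 Progressive Voicing Assimilation: no change — [tigewfube]
/neyehavfi/:
  1 Voicing Between Vowels: no change — [neyehavfi]
  2 Geminate Reduction: no change — [neyehavfi]
  3 Final Vowel Lowering: [neyehavfi] → [neyehavfe]
  4 Progressive Voicing Assimilation: [neyehavfe] → [neyehavve]

[gizuyovhe], [tigewfube], [neyehavve]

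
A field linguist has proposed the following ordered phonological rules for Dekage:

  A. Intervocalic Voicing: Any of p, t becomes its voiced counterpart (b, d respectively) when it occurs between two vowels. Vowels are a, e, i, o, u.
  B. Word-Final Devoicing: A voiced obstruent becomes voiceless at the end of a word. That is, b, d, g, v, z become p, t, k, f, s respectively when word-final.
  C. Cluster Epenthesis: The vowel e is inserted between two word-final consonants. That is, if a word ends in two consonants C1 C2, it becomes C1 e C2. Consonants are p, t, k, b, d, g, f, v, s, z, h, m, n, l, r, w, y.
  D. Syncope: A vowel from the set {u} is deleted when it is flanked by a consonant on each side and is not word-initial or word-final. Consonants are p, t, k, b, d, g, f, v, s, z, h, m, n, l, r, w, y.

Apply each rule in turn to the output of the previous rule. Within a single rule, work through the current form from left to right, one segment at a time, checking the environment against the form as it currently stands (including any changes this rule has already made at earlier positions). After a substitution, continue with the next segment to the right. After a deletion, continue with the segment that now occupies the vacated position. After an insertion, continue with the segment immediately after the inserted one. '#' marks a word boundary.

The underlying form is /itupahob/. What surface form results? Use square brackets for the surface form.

A Intervocalic Voicing: [itupahob] → [idubahob]
B Word-Final Devoicing: [idubahob] → [idubahop]
C Cluster Epenthesis: no change — [idubahop]
D Syncope: [idubahop] → [idbahop]

[idbahop]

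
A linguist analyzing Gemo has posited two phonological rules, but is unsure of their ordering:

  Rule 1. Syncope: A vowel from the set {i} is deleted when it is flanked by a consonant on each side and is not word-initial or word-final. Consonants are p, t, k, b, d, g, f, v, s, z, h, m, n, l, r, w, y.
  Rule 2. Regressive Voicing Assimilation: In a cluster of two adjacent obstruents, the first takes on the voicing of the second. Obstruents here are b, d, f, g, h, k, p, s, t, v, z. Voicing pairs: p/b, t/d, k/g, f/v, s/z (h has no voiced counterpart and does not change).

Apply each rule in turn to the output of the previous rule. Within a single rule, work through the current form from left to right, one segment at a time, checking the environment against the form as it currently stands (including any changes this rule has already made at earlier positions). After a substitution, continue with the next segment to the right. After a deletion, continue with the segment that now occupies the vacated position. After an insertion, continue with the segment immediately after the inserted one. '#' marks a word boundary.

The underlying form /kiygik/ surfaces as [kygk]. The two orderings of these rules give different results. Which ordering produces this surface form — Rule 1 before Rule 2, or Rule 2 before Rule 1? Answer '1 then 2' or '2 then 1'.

Order 1 then 2:
  1 Syncope: [kiygik] → [kygk]
  2 Regressive Voicing Assimilation: [kygk] → [kykk]
  result: [kykk]
Order 2 then 1:
  2 Regressive Voicing Assimilation: no change — [kiygik]
  1 Syncope: [kiygik] → [kygk]
  result: [kygk]

2 then 1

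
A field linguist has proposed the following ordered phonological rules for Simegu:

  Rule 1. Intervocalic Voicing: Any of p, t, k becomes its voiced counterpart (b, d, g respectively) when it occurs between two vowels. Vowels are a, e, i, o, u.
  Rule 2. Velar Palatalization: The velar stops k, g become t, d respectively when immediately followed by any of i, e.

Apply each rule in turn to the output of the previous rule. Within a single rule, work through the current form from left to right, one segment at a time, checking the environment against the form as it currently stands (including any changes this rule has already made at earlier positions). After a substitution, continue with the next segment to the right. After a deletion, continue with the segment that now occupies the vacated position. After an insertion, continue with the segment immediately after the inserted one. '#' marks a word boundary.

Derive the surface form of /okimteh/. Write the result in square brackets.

Rule 1 Intervocalic Voicing: [okimteh] → [ogimteh]
Rule 2 Velar Palatalization: [ogimteh] → [odimteh]

[odimteh]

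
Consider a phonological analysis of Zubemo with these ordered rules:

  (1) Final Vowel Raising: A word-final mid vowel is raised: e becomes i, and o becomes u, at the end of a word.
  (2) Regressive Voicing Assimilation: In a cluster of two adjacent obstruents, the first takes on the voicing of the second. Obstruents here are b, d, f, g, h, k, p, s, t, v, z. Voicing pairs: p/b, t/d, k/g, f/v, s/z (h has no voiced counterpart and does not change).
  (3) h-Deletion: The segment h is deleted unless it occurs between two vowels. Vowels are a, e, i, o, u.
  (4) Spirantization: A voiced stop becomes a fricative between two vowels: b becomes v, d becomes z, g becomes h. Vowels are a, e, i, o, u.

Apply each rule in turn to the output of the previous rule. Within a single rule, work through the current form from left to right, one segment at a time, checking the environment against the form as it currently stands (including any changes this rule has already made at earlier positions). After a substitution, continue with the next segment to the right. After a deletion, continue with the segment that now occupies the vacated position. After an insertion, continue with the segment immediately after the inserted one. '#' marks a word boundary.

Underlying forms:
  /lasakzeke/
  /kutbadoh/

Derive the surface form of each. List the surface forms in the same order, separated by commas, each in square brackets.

[lasagzeki], [kudbazo]

/lasakzeke/:
  (1) Final Vowel Raising: [lasakzeke] → [lasakzeki]
  (2) Regressive Voicing Assimilation: [lasakzeki] → [lasagzeki]
  (3) h-Deletion: no change — [lasagzeki]
  (4) Spirantization: no change — [lasagzeki]
/kutbadoh/:
  (1) Final Vowel Raising: no change — [kutbadoh]
  (2) Regressive Voicing Assimilation: [kutbadoh] → [kudbadoh]
  (3) h-Deletion: [kudbadoh] → [kudbado]
  (4) Spirantization: [kudbado] → [kudbazo]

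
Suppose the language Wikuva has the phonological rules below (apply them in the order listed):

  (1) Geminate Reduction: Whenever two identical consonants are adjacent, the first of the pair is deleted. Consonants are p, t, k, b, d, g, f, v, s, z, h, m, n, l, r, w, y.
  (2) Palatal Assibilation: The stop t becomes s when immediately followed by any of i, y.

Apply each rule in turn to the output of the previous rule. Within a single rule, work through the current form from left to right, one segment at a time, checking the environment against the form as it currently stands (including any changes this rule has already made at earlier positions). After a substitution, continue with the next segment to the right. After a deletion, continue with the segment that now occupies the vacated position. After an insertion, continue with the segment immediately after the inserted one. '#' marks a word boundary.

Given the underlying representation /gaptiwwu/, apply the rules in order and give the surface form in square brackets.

[gapsiwu]

(1) Geminate Reduction: [gaptiwwu] → [gaptiwu]
(2) Palatal Assibilation: [gaptiwu] → [gapsiwu]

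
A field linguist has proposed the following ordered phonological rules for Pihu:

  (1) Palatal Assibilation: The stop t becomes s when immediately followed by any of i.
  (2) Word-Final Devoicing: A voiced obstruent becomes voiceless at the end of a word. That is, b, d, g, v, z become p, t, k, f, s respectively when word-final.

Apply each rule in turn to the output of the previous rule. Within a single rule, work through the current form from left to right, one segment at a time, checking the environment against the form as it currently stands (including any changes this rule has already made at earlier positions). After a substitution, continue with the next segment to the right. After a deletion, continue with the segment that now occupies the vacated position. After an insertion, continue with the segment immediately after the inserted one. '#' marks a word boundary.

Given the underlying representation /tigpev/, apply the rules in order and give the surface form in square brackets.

[sigpef]

(1) Palatal Assibilation: [tigpev] → [sigpev]
(2) Word-Final Devoicing: [sigpev] → [sigpef]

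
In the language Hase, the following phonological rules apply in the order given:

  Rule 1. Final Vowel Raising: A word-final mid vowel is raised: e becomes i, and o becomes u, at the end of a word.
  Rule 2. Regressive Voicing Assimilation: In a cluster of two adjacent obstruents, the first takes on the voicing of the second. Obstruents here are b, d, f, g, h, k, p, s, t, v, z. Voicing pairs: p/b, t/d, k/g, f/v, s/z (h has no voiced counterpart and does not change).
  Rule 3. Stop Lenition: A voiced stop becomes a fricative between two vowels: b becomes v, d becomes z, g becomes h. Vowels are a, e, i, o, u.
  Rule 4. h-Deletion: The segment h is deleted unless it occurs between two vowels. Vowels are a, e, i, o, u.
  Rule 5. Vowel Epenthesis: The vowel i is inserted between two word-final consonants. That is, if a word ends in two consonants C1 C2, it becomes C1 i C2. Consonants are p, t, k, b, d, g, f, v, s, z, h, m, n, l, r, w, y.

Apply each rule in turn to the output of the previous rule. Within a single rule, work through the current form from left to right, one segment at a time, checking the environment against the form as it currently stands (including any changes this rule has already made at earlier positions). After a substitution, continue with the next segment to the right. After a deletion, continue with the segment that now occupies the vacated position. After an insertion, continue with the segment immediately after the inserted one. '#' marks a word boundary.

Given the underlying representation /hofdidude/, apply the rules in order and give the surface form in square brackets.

[ovdizuzi]

Rule 1 Final Vowel Raising: [hofdidude] → [hofdidudi]
Rule 2 Regressive Voicing Assimilation: [hofdidudi] → [hovdidudi]
Rule 3 Stop Lenition: [hovdidudi] → [hovdizuzi]
Rule 4 h-Deletion: [hovdizuzi] → [ovdizuzi]
Rule 5 Vowel Epenthesis: no change — [ovdizuzi]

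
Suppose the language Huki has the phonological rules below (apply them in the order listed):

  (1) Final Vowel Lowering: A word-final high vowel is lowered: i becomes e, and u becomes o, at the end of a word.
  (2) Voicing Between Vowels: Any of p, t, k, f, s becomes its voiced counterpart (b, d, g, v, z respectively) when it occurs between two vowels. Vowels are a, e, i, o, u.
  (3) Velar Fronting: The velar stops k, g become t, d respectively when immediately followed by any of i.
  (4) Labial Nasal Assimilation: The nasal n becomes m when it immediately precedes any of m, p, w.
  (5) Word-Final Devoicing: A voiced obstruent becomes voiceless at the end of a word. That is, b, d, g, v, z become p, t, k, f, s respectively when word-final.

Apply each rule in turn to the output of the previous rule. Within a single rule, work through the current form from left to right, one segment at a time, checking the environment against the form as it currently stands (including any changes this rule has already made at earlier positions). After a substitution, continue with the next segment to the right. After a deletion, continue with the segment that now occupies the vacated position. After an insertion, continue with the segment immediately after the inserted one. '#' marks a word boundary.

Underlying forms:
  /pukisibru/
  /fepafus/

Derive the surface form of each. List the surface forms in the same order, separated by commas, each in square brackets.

/pukisibru/:
  (1) Final Vowel Lowering: [pukisibru] → [pukisibro]
  (2) Voicing Between Vowels: [pukisibro] → [pugizibro]
  (3) Velar Fronting: [pugizibro] → [pudizibro]
  (4) Labial Nasal Assimilation: no change — [pudizibro]
  (5) Word-Final Devoicing: no change — [pudizibro]
/fepafus/:
  (1) Final Vowel Lowering: no change — [fepafus]
  (2) Voicing Between Vowels: [fepafus] → [febavus]
  (3) Velar Fronting: no change — [febavus]
  (4) Labial Nasal Assimilation: no change — [febavus]
  (5) Word-Final Devoicing: no change — [febavus]

[pudizibro], [febavus]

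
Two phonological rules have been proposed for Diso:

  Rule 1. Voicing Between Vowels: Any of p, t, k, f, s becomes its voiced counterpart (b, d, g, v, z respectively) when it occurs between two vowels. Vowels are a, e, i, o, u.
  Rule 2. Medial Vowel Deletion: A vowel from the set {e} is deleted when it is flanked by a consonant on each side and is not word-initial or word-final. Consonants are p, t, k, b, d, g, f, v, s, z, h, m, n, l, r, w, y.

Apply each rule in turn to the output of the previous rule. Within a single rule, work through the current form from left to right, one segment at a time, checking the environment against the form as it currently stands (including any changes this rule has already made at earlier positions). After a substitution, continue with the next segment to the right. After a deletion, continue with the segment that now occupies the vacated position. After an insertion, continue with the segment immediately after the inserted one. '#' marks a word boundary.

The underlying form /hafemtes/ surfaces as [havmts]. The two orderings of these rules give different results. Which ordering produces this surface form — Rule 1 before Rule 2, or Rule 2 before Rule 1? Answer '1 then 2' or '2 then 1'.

1 then 2

Order 1 then 2:
  1 Voicing Between Vowels: [hafemtes] → [havemtes]
  2 Medial Vowel Deletion: [havemtes] → [havmts]
  result: [havmts]
Order 2 then 1:
  2 Medial Vowel Deletion: [hafemtes] → [hafmts]
  1 Voicing Between Vowels: no change — [hafmts]
  result: [hafmts]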